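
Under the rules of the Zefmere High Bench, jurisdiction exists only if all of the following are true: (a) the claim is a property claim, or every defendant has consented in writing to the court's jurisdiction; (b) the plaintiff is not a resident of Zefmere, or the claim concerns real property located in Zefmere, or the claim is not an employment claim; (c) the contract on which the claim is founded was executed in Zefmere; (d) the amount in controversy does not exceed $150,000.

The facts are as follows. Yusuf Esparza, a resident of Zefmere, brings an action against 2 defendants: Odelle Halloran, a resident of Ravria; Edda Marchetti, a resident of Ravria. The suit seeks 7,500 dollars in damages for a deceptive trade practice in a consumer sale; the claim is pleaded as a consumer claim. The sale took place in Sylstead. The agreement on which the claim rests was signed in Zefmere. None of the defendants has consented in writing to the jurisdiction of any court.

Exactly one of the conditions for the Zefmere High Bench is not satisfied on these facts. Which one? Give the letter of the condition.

(a)

The Zefmere High Bench:
  (a) The claim is a consumer claim, not a property claim; no such written consent has been filed — every alternative fails. Fails.
  (b) The claim is a consumer claim, not an employment claim — that alternative is enough. Satisfied.
  (c) The contract was executed in Zefmere. Condition met.
  (d) The amount in controversy is $7,500, within the USD 150,000 ceiling. Met.
Only condition (a) fails.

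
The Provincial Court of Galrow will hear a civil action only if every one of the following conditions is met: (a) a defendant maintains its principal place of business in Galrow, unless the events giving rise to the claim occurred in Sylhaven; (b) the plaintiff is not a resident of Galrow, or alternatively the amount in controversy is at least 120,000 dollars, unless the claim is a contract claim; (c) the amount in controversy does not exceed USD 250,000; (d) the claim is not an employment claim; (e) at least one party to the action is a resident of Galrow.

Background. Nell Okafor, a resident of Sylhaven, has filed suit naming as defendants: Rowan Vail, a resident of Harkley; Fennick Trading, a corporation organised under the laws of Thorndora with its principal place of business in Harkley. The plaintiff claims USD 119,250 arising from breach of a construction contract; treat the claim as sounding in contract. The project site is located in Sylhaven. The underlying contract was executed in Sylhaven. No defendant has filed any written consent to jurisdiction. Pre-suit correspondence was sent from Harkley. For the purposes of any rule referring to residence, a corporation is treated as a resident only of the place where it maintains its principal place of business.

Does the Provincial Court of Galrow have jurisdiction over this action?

No

The Provincial Court of Galrow:
  (a) The corporate defendant(s) have their principal place of business in Harkley, not Galrow. However, the operative events occurred in Sylhaven, so the 'unless' proviso supplies this condition. Met.
  (b) The plaintiff resides in Sylhaven, which is not Galrow, so one alternative holds. Met.
  (c) The amount in controversy is 119,250 dollars, within the USD 250,000 ceiling. Satisfied.
  (d) The claim is a contract claim, not an employment claim. Condition met.
  (e) No party resides in Galrow. Condition not met.
  → At least one condition fails; no jurisdiction.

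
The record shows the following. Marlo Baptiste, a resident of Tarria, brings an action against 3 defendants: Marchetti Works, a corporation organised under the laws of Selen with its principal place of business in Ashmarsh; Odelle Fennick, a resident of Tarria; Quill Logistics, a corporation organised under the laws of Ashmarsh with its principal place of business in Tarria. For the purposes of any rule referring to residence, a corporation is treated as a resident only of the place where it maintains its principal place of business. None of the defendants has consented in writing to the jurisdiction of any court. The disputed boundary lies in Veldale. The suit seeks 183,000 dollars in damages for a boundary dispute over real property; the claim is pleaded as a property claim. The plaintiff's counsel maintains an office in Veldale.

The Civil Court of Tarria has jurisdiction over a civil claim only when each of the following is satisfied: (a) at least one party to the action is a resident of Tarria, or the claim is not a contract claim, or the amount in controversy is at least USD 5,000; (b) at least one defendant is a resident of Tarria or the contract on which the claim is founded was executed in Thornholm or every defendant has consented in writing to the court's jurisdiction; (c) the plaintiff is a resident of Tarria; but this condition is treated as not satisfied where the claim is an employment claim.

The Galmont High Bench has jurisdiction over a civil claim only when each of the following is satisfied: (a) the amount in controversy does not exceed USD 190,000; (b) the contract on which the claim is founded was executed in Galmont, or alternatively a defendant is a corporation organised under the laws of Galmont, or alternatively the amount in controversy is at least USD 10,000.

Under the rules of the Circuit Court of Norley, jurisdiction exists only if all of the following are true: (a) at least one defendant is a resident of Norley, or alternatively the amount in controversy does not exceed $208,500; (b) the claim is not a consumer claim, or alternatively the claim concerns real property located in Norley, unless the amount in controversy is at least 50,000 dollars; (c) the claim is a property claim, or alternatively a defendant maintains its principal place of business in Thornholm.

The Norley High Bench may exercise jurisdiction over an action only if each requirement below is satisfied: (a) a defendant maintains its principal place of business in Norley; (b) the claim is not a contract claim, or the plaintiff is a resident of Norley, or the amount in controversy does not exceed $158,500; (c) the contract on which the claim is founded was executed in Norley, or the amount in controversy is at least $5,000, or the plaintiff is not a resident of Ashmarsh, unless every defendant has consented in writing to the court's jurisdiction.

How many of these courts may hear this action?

3

The Civil Court of Tarria:
  (a) Marlo Baptiste resides in Tarria — that alternative is enough. Condition met.
  (b) Odelle Fennick resides in Tarria, which satisfies one of the alternatives. Condition met.
  (c) The plaintiff resides in Tarria. The carve-out does not apply: the claim is a property claim, not an employment claim. Satisfied.
  → The court has jurisdiction.
The Galmont High Bench:
  (a) The amount in controversy is 183,000 dollars, within the $190,000 ceiling. Condition met.
  (b) The amount in controversy is USD 183,000, which meets the 10,000 dollars floor, so one alternative holds. Met.
  → The court has jurisdiction.
The Circuit Court of Norley:
  (a) The amount in controversy is $183,000, within the 208,500 dollars ceiling, so this disjunct is met. Met.
  (b) The claim is a property claim, not a consumer claim, which satisfies one of the alternatives. Met.
  (c) The claim is a property claim, which satisfies one of the alternatives. Condition met.
  → Jurisdiction lies.
The Norley High Bench:
  (a) The corporate defendant(s) have their principal place of business in Ashmarsh, Tarria, not Norley. Not satisfied.
  (b) The claim is a property claim, not a contract claim, so this disjunct is met. Condition met.
  (c) The amount in controversy is 183,000 dollars, which meets the $5,000 floor — that alternative is enough. Met.
  → The court lacks jurisdiction.
Courts with jurisdiction: the Civil Court of Tarria, the Galmont High Bench, the Circuit Court of Norley — 3 in total.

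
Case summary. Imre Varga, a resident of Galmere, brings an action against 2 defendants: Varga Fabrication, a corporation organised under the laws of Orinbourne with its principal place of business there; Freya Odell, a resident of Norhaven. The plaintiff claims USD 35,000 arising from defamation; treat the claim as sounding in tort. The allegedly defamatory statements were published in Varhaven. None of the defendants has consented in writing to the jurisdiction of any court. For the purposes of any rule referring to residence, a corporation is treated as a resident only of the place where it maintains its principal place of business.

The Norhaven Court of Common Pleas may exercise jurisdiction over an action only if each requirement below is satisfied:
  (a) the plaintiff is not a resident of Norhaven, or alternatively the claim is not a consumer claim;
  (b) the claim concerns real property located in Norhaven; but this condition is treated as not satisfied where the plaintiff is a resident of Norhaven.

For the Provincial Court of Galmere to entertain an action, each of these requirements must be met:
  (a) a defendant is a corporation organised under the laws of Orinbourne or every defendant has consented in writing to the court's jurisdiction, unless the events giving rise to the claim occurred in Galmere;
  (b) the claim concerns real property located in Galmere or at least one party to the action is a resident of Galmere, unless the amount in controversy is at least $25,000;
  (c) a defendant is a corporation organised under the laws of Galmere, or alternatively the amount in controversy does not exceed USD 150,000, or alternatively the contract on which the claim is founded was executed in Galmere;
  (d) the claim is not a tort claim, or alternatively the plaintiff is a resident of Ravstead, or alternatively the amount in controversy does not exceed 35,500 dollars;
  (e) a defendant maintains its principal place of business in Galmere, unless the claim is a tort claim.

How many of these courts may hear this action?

1

The Norhaven Court of Common Pleas:
  (a) The plaintiff resides in Galmere, which is not Norhaven, so this disjunct is met. Condition met.
  (b) The claim does not concern real property. Condition not met.
  → Not every requirement is met — no jurisdiction.
The Provincial Court of Galmere:
  (a) Varga Fabrication is organised under the laws of Orinbourne, which satisfies one of the alternatives. Met.
  (b) Imre Varga resides in Galmere — that alternative is enough. Condition met.
  (c) The amount in controversy is 35,000 dollars, within the $150,000 ceiling, so one alternative holds. Condition met.
  (d) The amount in controversy is $35,000, within the $35,500 ceiling, so this disjunct is met. Satisfied.
  (e) The corporate defendant(s) have their principal place of business in Orinbourne, not Galmere. But the claim is a tort claim, and the 'unless' clause therefore excuses the requirement. Met.
  → Jurisdiction lies.
Courts with jurisdiction: the Provincial Court of Galmere — 1 in total.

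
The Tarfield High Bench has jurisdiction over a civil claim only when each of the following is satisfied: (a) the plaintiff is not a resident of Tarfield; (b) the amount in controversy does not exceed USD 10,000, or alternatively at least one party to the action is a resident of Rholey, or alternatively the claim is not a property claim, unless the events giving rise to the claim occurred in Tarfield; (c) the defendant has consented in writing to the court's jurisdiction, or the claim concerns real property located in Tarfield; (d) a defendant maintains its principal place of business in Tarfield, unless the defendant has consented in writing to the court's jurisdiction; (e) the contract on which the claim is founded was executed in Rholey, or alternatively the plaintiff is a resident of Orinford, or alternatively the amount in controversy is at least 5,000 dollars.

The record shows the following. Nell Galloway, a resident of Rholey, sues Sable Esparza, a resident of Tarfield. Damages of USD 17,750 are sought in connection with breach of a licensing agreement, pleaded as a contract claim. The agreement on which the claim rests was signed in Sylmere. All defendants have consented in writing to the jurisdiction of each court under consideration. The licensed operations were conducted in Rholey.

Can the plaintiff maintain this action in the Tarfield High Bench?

The Tarfield High Bench:
  (a) The plaintiff resides in Rholey, which is not Tarfield. Condition met.
  (b) Nell Galloway resides in Rholey — that alternative is enough. Met.
  (c) Every defendant has filed written consent, so one alternative holds. Condition met.
  (d) No defendant is a corporation. The proviso rescues it, though: every defendant has filed written consent. Satisfied.
  (e) The amount in controversy is USD 17,750, which meets the USD 5,000 floor, which satisfies one of the alternatives. Met.
  → Jurisdiction lies.

Yes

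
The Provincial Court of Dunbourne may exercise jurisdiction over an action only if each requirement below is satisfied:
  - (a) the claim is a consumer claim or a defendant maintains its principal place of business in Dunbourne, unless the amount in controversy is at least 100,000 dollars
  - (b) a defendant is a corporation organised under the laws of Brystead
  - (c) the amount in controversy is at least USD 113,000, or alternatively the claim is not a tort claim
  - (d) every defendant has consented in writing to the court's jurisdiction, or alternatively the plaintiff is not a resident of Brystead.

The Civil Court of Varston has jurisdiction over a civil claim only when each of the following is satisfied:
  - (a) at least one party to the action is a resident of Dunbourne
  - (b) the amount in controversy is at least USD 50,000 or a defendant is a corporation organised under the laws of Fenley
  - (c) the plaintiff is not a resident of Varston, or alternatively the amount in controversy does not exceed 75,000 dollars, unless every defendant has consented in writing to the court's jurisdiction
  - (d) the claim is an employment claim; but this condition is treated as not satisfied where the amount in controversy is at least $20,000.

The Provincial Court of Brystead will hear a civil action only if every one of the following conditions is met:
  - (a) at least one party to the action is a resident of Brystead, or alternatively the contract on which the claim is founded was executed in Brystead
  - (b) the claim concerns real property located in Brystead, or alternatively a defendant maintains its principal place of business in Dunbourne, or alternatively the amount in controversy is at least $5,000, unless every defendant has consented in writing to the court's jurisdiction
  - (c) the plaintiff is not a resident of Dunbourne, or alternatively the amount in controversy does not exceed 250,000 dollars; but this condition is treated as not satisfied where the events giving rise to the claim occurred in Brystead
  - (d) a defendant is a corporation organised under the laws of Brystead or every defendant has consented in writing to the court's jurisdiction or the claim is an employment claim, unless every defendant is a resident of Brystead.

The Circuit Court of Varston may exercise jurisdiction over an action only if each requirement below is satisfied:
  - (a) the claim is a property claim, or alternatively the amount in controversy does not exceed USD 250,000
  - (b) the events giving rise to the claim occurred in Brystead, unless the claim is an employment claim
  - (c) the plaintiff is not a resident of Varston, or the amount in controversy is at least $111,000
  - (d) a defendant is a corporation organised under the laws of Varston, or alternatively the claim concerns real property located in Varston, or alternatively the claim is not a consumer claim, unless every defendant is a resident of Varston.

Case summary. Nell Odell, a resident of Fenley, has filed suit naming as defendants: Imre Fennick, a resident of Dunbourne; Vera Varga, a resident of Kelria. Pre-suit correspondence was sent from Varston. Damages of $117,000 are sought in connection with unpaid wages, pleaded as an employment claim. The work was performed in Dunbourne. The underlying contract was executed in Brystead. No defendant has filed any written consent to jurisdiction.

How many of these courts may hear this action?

The Provincial Court of Dunbourne:
  (a) The claim is an employment claim, not a consumer claim; no defendant is a corporation — no alternative holds. But the amount in controversy is $117,000, which meets the 100,000 dollars floor, and the 'unless' clause therefore excuses the requirement. Condition met.
  (b) No defendant is a corporation. Not met.
  (c) The amount in controversy is 117,000 dollars, which meets the $113,000 floor, so one alternative holds. Met.
  (d) The plaintiff resides in Fenley, which is not Brystead, so one alternative holds. Satisfied.
  → No jurisdiction.
The Civil Court of Varston:
  (a) Imre Fennick resides in Dunbourne. Met.
  (b) The amount in controversy is 117,000 dollars, which meets the 50,000 dollars floor, so this disjunct is met. Satisfied.
  (c) The plaintiff resides in Fenley, which is not Varston, which satisfies one of the alternatives. Condition met.
  (d) The claim is an employment claim. But the carve-out bites: the amount in controversy is USD 117,000, which meets the 20,000 dollars floor. Condition not met.
  → The court lacks jurisdiction.
The Provincial Court of Brystead:
  (a) The contract was executed in Brystead, which satisfies one of the alternatives. Condition met.
  (b) The amount in controversy is $117,000, which meets the 5,000 dollars floor — that alternative is enough. Condition met.
  (c) The plaintiff resides in Fenley, which is not Dunbourne — that alternative is enough. The carve-out does not apply: the operative events occurred in Dunbourne, not Brystead. Met.
  (d) The claim is an employment claim, so one alternative holds. Met.
  → The court has jurisdiction.
The Circuit Court of Varston:
  (a) The amount in controversy is $117,000, within the 250,000 dollars ceiling — that alternative is enough. Satisfied.
  (b) The operative events occurred in Dunbourne, not Brystead. But the claim is an employment claim, and the 'unless' clause therefore excuses the requirement. Condition met.
  (c) The plaintiff resides in Fenley, which is not Varston — that alternative is enough. Met.
  (d) The claim is an employment claim, not a consumer claim, so this disjunct is met. Met.
  → Jurisdiction lies.
Courts with jurisdiction: the Provincial Court of Brystead, the Circuit Court of Varston — 2 in total.

2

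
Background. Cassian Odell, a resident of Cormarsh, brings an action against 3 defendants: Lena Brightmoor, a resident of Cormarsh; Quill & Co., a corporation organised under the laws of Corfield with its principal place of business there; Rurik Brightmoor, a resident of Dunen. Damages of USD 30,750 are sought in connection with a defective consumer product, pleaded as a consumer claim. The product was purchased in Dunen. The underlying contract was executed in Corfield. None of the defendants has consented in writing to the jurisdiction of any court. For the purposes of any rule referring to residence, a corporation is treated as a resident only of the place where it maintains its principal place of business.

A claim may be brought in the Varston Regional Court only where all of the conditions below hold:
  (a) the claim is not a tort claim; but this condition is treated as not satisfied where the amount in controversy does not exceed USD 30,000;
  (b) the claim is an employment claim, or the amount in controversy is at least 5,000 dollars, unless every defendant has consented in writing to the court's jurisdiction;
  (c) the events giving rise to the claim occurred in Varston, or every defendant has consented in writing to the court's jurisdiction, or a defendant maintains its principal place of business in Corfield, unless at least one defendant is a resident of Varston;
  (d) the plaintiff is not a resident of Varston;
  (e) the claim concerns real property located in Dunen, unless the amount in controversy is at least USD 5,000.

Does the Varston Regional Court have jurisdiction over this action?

Yes

The Varston Regional Court:
  (a) The claim is a consumer claim, not a tort claim. The carve-out does not apply: the amount in controversy is $30,750, above the $30,000 ceiling. Satisfied.
  (b) The amount in controversy is $30,750, which meets the 5,000 dollars floor, which satisfies one of the alternatives. Satisfied.
  (c) Quill & Co. has its principal place of business in Corfield, so one alternative holds. Met.
  (d) The plaintiff resides in Cormarsh, which is not Varston. Met.
  (e) The claim does not concern real property. The proviso rescues it, though: the amount in controversy is $30,750, which meets the $5,000 floor. Met.
  → The court has jurisdiction.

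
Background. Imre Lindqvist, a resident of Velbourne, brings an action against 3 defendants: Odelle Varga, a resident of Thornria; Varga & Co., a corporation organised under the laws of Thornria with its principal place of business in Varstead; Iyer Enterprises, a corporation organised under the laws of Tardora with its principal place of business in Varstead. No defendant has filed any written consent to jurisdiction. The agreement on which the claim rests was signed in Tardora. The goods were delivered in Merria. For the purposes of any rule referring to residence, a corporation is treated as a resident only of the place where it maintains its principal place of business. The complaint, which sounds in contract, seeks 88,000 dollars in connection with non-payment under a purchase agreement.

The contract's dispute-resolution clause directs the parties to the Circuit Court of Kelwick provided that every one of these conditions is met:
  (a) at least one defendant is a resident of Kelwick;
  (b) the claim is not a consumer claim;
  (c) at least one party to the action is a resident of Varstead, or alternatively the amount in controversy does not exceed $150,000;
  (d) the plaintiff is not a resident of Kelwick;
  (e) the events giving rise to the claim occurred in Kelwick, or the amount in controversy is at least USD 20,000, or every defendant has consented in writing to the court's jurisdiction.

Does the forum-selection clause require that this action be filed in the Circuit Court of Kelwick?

The Circuit Court of Kelwick:
  (a) No defendant resides in Kelwick (they reside in Thornria, Varstead, Varstead). Not met.
  (b) The claim is a contract claim, not a consumer claim. Satisfied.
  (c) Varga & Co. resides in Varstead, so this disjunct is met. Met.
  (d) The plaintiff resides in Velbourne, which is not Kelwick. Condition met.
  (e) The amount in controversy is $88,000, which meets the $20,000 floor — that alternative is enough. Condition met.
  → Forum clause is not triggered.

No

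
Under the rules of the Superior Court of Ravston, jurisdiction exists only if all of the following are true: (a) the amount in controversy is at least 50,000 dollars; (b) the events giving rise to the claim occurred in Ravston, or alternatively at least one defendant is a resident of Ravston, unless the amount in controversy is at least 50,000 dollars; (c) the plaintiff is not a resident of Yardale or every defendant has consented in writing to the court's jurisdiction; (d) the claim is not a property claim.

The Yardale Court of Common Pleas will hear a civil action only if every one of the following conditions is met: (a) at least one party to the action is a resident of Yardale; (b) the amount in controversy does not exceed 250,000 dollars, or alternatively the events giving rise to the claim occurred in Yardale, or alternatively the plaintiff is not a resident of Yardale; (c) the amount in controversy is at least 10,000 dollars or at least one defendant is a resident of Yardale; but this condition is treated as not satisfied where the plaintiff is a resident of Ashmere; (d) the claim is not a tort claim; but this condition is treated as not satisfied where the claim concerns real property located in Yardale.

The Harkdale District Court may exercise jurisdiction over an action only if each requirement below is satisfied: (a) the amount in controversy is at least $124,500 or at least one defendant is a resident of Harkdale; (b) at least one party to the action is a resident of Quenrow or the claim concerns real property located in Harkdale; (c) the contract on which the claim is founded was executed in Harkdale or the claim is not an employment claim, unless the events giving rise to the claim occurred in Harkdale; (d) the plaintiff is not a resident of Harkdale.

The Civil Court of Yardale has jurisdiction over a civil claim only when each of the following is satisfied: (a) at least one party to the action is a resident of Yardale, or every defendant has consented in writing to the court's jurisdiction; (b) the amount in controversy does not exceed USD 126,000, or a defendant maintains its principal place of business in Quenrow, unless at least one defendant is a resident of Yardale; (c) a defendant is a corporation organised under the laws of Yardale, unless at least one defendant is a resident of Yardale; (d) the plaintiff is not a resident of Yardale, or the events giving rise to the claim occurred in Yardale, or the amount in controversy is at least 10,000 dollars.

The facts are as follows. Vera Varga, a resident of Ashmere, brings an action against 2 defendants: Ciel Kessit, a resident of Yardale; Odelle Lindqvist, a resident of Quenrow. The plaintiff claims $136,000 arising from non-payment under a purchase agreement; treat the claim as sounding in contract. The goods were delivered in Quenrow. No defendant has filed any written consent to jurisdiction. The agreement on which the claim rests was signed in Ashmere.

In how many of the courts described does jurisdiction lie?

3

The Superior Court of Ravston:
  (a) The amount in controversy is $136,000, which meets the 50,000 dollars floor. Condition met.
  (b) The operative events occurred in Quenrow, not Ravston; no defendant resides in Ravston (they reside in Yardale, Quenrow) — none of the alternatives is met. However, the amount in controversy is USD 136,000, which meets the USD 50,000 floor, so the 'unless' proviso supplies this condition. Satisfied.
  (c) The plaintiff resides in Ashmere, which is not Yardale — that alternative is enough. Condition met.
  (d) The claim is a contract claim, not a property claim. Met.
  → All conditions met; jurisdiction exists.
The Yardale Court of Common Pleas:
  (a) Ciel Kessit resides in Yardale. Condition met.
  (b) The amount in controversy is $136,000, within the 250,000 dollars ceiling, which satisfies one of the alternatives. Met.
  (c) The amount in controversy is $136,000, which meets the USD 10,000 floor, so this disjunct is met. But the carve-out bites: the plaintiff resides in Ashmere. Not met.
  (d) The claim is a contract claim, not a tort claim. The exception is not triggered, since the claim does not concern real property. Satisfied.
  → No jurisdiction.
The Harkdale District Court:
  (a) The amount in controversy is USD 136,000, which meets the 124,500 dollars floor, so this disjunct is met. Met.
  (b) Odelle Lindqvist resides in Quenrow, so one alternative holds. Condition met.
  (c) The claim is a contract claim, not an employment claim, so this disjunct is met. Met.
  (d) The plaintiff resides in Ashmere, which is not Harkdale. Met.
  → The court has jurisdiction.
The Civil Court of Yardale:
  (a) Ciel Kessit resides in Yardale, which satisfies one of the alternatives. Met.
  (b) The amount in controversy is 136,000 dollars, above the USD 126,000 ceiling; no defendant is a corporation — none of the alternatives is met. However, Ciel Kessit resides in Yardale, so the 'unless' proviso supplies this condition. Condition met.
  (c) No defendant is a corporation. The proviso rescues it, though: Ciel Kessit resides in Yardale. Met.
  (d) The plaintiff resides in Ashmere, which is not Yardale — that alternative is enough. Condition met.
  → All conditions met; jurisdiction exists.
Courts with jurisdiction: the Superior Court of Ravston, the Harkdale District Court, the Civil Court of Yardale — 3 in total.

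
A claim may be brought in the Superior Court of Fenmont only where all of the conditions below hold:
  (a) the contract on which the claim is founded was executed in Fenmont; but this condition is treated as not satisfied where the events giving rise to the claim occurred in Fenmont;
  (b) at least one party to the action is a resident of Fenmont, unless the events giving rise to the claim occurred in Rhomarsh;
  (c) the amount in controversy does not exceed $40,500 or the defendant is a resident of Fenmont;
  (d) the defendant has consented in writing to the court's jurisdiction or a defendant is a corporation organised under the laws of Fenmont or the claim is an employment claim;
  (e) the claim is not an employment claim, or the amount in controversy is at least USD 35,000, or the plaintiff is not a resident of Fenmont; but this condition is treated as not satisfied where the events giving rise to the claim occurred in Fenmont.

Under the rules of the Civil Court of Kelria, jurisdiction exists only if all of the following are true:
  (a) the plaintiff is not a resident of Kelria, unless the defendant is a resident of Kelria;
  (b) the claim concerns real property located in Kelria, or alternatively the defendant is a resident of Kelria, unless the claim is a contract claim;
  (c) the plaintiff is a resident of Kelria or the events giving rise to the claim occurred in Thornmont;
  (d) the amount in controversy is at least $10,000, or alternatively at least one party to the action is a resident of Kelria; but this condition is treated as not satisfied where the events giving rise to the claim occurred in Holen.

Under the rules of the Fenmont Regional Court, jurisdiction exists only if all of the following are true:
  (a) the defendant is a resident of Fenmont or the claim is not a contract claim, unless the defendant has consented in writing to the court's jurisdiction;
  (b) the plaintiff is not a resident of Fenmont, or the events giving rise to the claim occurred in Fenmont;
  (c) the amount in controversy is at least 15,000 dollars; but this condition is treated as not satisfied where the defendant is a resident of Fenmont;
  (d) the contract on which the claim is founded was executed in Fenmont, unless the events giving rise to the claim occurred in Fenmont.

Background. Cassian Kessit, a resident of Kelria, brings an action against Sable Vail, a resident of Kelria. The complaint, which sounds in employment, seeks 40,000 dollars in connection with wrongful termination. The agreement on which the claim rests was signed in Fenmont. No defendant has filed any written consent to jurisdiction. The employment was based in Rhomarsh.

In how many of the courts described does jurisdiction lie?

The Superior Court of Fenmont:
  (a) The contract was executed in Fenmont. The exception is not triggered, since the operative events occurred in Rhomarsh, not Fenmont. Satisfied.
  (b) No party resides in Fenmont. The proviso rescues it, though: the operative events occurred in Rhomarsh. Met.
  (c) The amount in controversy is 40,000 dollars, within the USD 40,500 ceiling, so this disjunct is met. Satisfied.
  (d) The claim is an employment claim — that alternative is enough. Satisfied.
  (e) The amount in controversy is USD 40,000, which meets the 35,000 dollars floor, which satisfies one of the alternatives. The carve-out does not apply: the operative events occurred in Rhomarsh, not Fenmont. Condition met.
  → Jurisdiction lies.
The Civil Court of Kelria:
  (a) The plaintiff resides in Kelria. However, the defendant resides in Kelria, so the 'unless' proviso supplies this condition. Condition met.
  (b) The defendant resides in Kelria, so one alternative holds. Met.
  (c) The plaintiff resides in Kelria — that alternative is enough. Condition met.
  (d) The amount in controversy is $40,000, which meets the USD 10,000 floor — that alternative is enough. The exception is not triggered, since the operative events occurred in Rhomarsh, not Holen. Satisfied.
  → Jurisdiction lies.
The Fenmont Regional Court:
  (a) The claim is an employment claim, not a contract claim, so this disjunct is met. Condition met.
  (b) The plaintiff resides in Kelria, which is not Fenmont, which satisfies one of the alternatives. Met.
  (c) The amount in controversy is $40,000, which meets the 15,000 dollars floor. The exception is not triggered, since the defendant resides in Kelria, not Fenmont. Condition met.
  (d) The contract was executed in Fenmont. Satisfied.
  → Jurisdiction lies.
Courts with jurisdiction: the Superior Court of Fenmont, the Civil Court of Kelria, the Fenmont Regional Court — 3 in total.

3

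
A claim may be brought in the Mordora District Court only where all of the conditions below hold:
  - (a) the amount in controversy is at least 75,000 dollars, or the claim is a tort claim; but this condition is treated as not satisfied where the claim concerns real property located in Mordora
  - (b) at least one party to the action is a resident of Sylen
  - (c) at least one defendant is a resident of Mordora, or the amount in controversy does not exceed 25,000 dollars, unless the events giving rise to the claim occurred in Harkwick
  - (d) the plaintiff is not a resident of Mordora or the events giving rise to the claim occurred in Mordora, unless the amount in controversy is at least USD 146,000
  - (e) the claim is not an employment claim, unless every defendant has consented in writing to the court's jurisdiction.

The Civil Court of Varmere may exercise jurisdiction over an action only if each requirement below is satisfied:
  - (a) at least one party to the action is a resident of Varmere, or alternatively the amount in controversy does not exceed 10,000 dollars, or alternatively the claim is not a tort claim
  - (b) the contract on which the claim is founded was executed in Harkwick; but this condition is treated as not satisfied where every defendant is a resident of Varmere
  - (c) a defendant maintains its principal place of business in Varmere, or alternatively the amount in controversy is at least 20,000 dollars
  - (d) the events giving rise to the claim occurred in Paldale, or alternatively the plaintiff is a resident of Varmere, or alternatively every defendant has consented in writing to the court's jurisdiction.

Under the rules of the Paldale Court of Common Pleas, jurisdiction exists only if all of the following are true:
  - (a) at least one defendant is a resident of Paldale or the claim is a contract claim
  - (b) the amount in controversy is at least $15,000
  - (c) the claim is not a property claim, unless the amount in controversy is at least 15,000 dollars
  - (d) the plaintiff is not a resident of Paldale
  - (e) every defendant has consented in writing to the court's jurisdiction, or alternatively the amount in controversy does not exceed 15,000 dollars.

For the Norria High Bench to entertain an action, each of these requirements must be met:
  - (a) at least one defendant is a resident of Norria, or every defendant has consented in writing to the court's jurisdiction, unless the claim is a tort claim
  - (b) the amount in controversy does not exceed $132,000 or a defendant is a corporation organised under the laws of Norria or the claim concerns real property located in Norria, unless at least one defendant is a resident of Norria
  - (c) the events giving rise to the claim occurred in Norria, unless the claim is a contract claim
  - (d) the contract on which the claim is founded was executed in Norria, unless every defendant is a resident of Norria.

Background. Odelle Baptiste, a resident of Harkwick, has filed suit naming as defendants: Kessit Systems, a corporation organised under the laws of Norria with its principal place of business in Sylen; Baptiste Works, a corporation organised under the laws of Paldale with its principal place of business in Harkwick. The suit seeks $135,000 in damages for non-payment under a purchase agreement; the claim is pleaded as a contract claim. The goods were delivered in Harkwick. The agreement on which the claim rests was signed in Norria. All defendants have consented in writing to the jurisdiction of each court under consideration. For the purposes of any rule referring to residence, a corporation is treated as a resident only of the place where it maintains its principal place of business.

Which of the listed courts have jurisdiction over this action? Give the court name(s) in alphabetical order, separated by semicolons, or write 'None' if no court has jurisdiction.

The Mordora District Court:
  (a) The amount in controversy is $135,000, which meets the USD 75,000 floor, which satisfies one of the alternatives. The exception is not triggered, since the claim does not concern real property. Condition met.
  (b) Kessit Systems resides in Sylen. Condition met.
  (c) No defendant resides in Mordora (they reside in Sylen, Harkwick); the amount in controversy is 135,000 dollars, above the $25,000 ceiling — none of the alternatives is met. But the operative events occurred in Harkwick, and the 'unless' clause therefore excuses the requirement. Met.
  (d) The plaintiff resides in Harkwick, which is not Mordora, so one alternative holds. Met.
  (e) The claim is a contract claim, not an employment claim. Satisfied.
  → Every requirement is satisfied — jurisdiction.
The Civil Court of Varmere:
  (a) The claim is a contract claim, not a tort claim, so one alternative holds. Satisfied.
  (b) The contract was executed in Norria, not Harkwick. Not satisfied.
  (c) The amount in controversy is $135,000, which meets the 20,000 dollars floor, so this disjunct is met. Satisfied.
  (d) Every defendant has filed written consent — that alternative is enough. Condition met.
  → The court lacks jurisdiction.
The Paldale Court of Common Pleas:
  (a) The claim is a contract claim — that alternative is enough. Met.
  (b) The amount in controversy is $135,000, which meets the USD 15,000 floor. Satisfied.
  (c) The claim is a contract claim, not a property claim. Met.
  (d) The plaintiff resides in Harkwick, which is not Paldale. Satisfied.
  (e) Every defendant has filed written consent, so one alternative holds. Met.
  → Every requirement is satisfied — jurisdiction.
The Norria High Bench:
  (a) Every defendant has filed written consent, so this disjunct is met. Condition met.
  (b) Kessit Systems is organised under the laws of Norria, so this disjunct is met. Condition met.
  (c) The operative events occurred in Harkwick, not Norria. The proviso rescues it, though: the claim is a contract claim. Condition met.
  (d) The contract was executed in Norria. Met.
  → Every requirement is satisfied — jurisdiction.

the Mordora District Court; the Norria High Bench; the Paldale Court of Common Pleas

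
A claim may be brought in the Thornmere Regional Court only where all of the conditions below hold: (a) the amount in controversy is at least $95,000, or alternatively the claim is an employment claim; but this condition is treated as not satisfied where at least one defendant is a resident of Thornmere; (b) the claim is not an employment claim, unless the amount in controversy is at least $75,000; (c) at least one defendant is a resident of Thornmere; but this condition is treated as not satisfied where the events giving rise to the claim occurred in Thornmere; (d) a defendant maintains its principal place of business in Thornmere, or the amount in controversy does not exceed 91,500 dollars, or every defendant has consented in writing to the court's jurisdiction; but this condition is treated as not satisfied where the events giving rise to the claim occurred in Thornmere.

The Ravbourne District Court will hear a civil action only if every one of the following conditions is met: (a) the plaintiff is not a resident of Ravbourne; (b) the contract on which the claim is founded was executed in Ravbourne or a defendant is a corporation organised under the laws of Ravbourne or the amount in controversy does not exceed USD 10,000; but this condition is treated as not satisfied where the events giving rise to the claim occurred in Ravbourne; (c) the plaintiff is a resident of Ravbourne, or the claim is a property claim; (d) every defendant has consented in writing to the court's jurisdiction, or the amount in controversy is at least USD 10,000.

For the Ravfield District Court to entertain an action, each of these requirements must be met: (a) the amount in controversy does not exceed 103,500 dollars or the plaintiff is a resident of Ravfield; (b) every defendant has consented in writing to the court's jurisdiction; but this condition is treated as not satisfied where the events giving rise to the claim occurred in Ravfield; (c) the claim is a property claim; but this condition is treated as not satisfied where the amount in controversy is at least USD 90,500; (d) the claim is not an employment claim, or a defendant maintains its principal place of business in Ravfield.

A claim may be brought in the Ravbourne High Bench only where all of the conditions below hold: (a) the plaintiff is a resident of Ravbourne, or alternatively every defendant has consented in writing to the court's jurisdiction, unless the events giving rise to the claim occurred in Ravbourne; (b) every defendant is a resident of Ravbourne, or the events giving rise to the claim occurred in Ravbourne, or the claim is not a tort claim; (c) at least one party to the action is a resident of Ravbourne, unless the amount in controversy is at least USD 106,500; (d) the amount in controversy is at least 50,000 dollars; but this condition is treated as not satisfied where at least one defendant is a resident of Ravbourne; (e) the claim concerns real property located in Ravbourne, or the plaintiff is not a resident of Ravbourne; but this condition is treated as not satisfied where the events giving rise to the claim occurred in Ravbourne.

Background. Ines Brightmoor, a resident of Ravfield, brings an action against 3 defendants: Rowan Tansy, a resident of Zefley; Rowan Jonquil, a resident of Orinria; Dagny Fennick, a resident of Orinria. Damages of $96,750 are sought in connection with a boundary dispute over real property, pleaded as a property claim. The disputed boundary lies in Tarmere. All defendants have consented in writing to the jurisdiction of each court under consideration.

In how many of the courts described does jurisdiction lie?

The Thornmere Regional Court:
  (a) The amount in controversy is USD 96,750, which meets the 95,000 dollars floor, which satisfies one of the alternatives. The exception is not triggered, since no defendant resides in Thornmere (they reside in Zefley, Orinria, Orinria). Satisfied.
  (b) The claim is a property claim, not an employment claim. Condition met.
  (c) No defendant resides in Thornmere (they reside in Zefley, Orinria, Orinria). Fails.
  (d) Every defendant has filed written consent, which satisfies one of the alternatives. The carve-out does not apply: the operative events occurred in Tarmere, not Thornmere. Met.
  → Not every requirement is met — no jurisdiction.
The Ravbourne District Court:
  (a) The plaintiff resides in Ravfield, which is not Ravbourne. Condition met.
  (b) No contract (and hence no place of execution) is alleged; no defendant is a corporation; the amount in controversy is USD 96,750, above the $10,000 ceiling — none of the alternatives is met. Fails.
  (c) The claim is a property claim — that alternative is enough. Met.
  (d) Every defendant has filed written consent, so one alternative holds. Condition met.
  → Not every requirement is met — no jurisdiction.
The Ravfield District Court:
  (a) The amount in controversy is USD 96,750, within the USD 103,500 ceiling, so this disjunct is met. Condition met.
  (b) Every defendant has filed written consent. And the carve-out is inapplicable — the operative events occurred in Tarmere, not Ravfield. Satisfied.
  (c) The claim is a property claim. But the carve-out bites: the amount in controversy is USD 96,750, which meets the 90,500 dollars floor. Not met.
  (d) The claim is a property claim, not an employment claim — that alternative is enough. Satisfied.
  → At least one condition fails; no jurisdiction.
The Ravbourne High Bench:
  (a) Every defendant has filed written consent — that alternative is enough. Satisfied.
  (b) The claim is a property claim, not a tort claim, so this disjunct is met. Met.
  (c) No party resides in Ravbourne. The proviso offers no rescue either, since the amount in controversy is USD 96,750, below the 106,500 dollars floor. Not satisfied.
  (d) The amount in controversy is $96,750, which meets the $50,000 floor. The exception is not triggered, since no defendant resides in Ravbourne (they reside in Zefley, Orinria, Orinria). Met.
  (e) The plaintiff resides in Ravfield, which is not Ravbourne, so this disjunct is met. And the carve-out is inapplicable — the operative events occurred in Tarmere, not Ravbourne. Met.
  → Not every requirement is met — no jurisdiction.
No court satisfies all of its conditions.

0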